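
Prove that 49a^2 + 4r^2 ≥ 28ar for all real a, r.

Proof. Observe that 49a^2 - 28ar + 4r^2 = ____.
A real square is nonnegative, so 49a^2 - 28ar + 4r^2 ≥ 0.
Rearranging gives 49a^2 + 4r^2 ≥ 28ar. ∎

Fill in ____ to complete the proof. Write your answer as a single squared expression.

(7a - 2r)^2

The leading and trailing coefficients are 7^2 and 2^2, and 28 = 2·7·2, so the trinomial is (7a - 2r)^2.
Hence 49a^2 - 28ar + 4r^2 ≥ 0.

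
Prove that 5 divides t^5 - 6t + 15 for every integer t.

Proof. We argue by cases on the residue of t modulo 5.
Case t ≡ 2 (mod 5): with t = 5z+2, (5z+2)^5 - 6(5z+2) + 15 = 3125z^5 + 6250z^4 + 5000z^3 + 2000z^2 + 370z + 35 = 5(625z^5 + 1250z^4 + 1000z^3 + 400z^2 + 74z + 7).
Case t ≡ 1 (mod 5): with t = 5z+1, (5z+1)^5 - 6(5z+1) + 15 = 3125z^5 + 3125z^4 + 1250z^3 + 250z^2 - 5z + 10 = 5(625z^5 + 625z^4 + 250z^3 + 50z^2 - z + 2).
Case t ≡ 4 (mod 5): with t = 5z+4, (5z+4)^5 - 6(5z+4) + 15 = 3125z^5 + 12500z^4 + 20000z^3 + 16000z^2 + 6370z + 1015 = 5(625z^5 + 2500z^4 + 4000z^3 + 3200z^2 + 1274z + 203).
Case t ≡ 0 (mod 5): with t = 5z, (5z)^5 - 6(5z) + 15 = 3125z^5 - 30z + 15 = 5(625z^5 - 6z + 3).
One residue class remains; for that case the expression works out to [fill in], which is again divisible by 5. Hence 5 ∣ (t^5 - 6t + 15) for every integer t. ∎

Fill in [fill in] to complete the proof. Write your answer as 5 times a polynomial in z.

Only t ≡ 3 (mod 5) is unaccounted for. Put t = 5z+3:
(5z+3)^5 - 6(5z+3) + 15 expands to 3125z^5 + 9375z^4 + 11250z^3 + 6750z^2 + 1995z + 240,
and factoring out 5 leaves 5(625z^5 + 1875z^4 + 2250z^3 + 1350z^2 + 399z + 48).

5(625z^5 + 1875z^4 + 2250z^3 + 1350z^2 + 399z + 48)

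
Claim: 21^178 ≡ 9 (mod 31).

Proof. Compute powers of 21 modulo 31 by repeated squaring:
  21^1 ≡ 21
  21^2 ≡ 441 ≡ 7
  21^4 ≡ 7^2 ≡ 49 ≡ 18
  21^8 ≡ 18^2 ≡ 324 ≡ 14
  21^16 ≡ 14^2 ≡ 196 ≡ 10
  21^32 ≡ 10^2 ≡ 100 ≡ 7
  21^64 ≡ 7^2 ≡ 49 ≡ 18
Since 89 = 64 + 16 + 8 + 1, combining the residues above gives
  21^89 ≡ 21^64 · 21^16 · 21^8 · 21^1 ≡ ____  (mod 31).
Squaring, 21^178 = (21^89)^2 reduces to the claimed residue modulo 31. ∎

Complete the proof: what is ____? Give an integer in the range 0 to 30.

21^64 · 21^16 · 21^8 · 21^1 ≡ 18 · 10 · 14 · 21 = 52920.
52920 mod 31 = 3, so 21^89 ≡ 3 (mod 31).

3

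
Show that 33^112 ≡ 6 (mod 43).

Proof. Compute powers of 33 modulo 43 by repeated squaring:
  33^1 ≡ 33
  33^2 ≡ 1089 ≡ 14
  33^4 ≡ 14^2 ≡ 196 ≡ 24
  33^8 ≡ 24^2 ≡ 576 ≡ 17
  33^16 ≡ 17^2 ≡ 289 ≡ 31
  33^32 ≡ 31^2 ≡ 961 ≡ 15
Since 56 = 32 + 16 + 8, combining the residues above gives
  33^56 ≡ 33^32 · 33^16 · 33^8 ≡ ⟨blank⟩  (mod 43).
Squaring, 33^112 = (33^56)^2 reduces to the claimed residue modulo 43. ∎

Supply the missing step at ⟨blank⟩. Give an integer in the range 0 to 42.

Multiply the listed residues: 15 · 31 · 17 = 465 → 7905.
Reducing modulo 43: 7905 = 183·43 + 36, so 33^56 ≡ 36.

36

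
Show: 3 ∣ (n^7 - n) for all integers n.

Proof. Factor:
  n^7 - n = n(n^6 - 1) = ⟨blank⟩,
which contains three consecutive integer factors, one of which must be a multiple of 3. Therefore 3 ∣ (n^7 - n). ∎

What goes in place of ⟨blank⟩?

n^6 - 1 = (n^2 - 1)(n^4 + n^2 + 1), and n^2 - 1 = (n-1)(n+1).
So n(n^6 - 1) = (n - 1)n(n + 1)(n^4 + n^2 + 1).

(n - 1)n(n + 1)(n^4 + n^2 + 1)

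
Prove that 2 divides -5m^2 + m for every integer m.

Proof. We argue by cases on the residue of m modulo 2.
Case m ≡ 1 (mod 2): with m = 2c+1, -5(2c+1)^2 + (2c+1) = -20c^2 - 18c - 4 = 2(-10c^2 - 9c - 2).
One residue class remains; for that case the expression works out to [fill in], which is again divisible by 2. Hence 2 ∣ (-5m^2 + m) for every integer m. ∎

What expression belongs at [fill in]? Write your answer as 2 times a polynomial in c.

2(-10c^2 + c)

Only m ≡ 0 (mod 2) is unaccounted for. Put m = 2c:
-5(2c)^2 + (2c) expands to -20c^2 + 2c,
and factoring out 2 leaves 2(-10c^2 + c).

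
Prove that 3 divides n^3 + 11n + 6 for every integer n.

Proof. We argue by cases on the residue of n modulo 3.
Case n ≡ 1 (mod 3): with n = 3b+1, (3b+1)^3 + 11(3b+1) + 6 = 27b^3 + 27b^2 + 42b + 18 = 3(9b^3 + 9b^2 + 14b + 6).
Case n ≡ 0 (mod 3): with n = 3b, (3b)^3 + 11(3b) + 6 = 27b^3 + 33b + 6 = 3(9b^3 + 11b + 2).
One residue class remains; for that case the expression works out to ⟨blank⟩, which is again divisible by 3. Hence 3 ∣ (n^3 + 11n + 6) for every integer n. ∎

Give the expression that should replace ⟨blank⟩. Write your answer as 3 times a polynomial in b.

3(9b^3 + 18b^2 + 23b + 12)

Only n ≡ 2 (mod 3) is unaccounted for. Put n = 3b+2:
(3b+2)^3 + 11(3b+2) + 6 expands to 27b^3 + 54b^2 + 69b + 36,
and factoring out 3 leaves 3(9b^3 + 18b^2 + 23b + 12).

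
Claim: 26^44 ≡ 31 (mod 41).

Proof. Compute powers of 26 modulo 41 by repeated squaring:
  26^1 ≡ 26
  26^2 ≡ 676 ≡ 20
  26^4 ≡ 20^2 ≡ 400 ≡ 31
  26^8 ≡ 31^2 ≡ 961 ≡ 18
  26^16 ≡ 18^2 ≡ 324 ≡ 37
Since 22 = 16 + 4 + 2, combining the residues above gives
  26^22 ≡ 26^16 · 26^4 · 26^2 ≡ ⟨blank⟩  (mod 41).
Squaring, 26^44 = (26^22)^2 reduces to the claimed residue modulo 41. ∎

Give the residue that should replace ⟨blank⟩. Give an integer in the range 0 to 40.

Multiply the listed residues: 37 · 31 · 20 = 1147 → 22940.
Reducing modulo 41: 22940 = 559·41 + 21, so 26^22 ≡ 21.

21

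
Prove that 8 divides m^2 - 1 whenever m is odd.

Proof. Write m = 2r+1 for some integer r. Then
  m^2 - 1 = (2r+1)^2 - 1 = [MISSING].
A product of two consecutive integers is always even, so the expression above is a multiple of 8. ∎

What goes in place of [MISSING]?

4r(r + 1)

(2r+1)^2 - 1 = 4r^2 + 4r + 1 - 1 = 4r^2 + 4r = 4r(r+1).
Since r and r+1 are consecutive, r(r+1) is even, and 4·(even) is a multiple of 8.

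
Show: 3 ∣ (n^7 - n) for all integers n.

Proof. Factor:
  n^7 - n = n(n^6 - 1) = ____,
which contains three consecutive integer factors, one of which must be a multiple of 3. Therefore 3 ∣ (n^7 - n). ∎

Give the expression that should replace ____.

(n - 1)n(n + 1)(n^4 + n^2 + 1)

n^6 - 1 = (n^2 - 1)(n^4 + n^2 + 1), and n^2 - 1 = (n-1)(n+1).
So n(n^6 - 1) = (n - 1)n(n + 1)(n^4 + n^2 + 1).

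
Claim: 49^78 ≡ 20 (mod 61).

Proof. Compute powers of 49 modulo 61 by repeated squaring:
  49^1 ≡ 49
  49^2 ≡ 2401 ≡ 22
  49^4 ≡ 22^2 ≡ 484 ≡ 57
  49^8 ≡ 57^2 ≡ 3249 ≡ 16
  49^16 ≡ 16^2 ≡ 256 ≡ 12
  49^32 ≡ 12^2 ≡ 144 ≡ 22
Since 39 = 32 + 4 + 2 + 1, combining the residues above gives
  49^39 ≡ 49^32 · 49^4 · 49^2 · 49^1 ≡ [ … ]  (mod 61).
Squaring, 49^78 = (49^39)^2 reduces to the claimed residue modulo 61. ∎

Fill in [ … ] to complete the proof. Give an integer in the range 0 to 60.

Multiply the listed residues: 22 · 57 · 22 · 49 = 1254 → 27588 → 1351812.
Reducing modulo 61: 1351812 = 22160·61 + 52, so 49^39 ≡ 52.

52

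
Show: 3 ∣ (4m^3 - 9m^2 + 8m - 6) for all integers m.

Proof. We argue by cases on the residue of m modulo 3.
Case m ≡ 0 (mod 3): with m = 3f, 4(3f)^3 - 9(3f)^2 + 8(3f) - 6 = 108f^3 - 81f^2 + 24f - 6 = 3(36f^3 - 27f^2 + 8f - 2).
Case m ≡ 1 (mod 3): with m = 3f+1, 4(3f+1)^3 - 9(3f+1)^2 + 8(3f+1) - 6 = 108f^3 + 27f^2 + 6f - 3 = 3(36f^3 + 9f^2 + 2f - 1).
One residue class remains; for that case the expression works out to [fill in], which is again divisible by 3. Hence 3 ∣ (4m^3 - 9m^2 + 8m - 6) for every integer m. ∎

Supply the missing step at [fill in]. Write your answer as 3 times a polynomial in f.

3(36f^3 + 45f^2 + 20f + 2)

Only m ≡ 2 (mod 3) is unaccounted for. Put m = 3f+2:
4(3f+2)^3 - 9(3f+2)^2 + 8(3f+2) - 6 expands to 108f^3 + 135f^2 + 60f + 6,
and factoring out 3 leaves 3(36f^3 + 45f^2 + 20f + 2).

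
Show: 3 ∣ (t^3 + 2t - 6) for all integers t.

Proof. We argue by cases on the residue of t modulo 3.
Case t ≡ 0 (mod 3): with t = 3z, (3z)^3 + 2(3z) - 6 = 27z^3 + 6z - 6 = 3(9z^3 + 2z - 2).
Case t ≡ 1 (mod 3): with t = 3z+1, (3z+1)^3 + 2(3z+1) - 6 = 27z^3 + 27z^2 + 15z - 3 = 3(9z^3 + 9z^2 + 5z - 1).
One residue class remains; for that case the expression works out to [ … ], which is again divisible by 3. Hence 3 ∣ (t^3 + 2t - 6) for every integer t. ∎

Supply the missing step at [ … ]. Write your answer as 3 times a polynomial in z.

3(9z^3 + 18z^2 + 14z + 2)

Only t ≡ 2 (mod 3) is unaccounted for. Put t = 3z+2:
(3z+2)^3 + 2(3z+2) - 6 expands to 27z^3 + 54z^2 + 42z + 6,
and factoring out 3 leaves 3(9z^3 + 18z^2 + 14z + 2).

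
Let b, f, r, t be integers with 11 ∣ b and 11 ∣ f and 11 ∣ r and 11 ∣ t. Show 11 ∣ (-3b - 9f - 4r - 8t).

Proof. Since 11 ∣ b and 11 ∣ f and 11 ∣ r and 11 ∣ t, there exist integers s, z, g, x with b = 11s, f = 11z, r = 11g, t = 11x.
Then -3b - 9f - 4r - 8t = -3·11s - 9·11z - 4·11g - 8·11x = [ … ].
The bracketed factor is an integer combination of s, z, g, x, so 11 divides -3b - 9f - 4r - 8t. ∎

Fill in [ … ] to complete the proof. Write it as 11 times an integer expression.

11(-4g - 3s - 8x - 9z)

Each term has a factor of 11: -3·11s - 9·11z - 4·11g - 8·11x = 11·(-4g - 3s - 8x - 9z).
Since -4g - 3s - 8x - 9z is an integer, 11 ∣ (-3b - 9f - 4r - 8t).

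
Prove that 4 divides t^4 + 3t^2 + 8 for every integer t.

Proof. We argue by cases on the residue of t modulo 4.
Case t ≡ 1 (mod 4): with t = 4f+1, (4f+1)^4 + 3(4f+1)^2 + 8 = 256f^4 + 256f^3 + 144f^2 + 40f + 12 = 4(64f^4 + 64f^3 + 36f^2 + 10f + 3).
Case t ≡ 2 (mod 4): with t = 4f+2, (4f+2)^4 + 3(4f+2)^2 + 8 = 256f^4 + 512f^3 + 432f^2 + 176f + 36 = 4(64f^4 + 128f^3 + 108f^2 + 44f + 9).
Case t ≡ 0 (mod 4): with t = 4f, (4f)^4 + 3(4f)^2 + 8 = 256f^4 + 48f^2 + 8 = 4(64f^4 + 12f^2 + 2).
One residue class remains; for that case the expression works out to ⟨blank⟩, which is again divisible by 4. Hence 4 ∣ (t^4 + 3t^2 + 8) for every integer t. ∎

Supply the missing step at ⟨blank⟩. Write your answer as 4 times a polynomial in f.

The residues treated are {1, 2, 0}, so the missing case is t ≡ 3 (mod 4); write t = 4f+3.
Then (4f+3)^4 + 3(4f+3)^2 + 8 = 256f^4 + 768f^3 + 912f^2 + 504f + 116 = 4(64f^4 + 192f^3 + 228f^2 + 126f + 29).

4(64f^4 + 192f^3 + 228f^2 + 126f + 29)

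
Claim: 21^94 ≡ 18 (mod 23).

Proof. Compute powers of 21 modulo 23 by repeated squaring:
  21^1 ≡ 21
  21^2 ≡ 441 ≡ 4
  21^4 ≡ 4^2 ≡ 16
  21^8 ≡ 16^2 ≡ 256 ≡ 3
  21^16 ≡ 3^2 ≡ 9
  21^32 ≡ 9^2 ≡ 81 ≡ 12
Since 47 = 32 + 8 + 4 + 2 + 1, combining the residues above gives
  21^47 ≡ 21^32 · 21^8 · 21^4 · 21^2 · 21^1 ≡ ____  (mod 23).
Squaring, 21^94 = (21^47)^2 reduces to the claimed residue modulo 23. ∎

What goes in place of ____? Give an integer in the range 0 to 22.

15

21^32 · 21^8 · 21^4 · 21^2 · 21^1 ≡ 12 · 3 · 16 · 4 · 21 = 48384.
48384 mod 23 = 15, so 21^47 ≡ 15 (mod 23).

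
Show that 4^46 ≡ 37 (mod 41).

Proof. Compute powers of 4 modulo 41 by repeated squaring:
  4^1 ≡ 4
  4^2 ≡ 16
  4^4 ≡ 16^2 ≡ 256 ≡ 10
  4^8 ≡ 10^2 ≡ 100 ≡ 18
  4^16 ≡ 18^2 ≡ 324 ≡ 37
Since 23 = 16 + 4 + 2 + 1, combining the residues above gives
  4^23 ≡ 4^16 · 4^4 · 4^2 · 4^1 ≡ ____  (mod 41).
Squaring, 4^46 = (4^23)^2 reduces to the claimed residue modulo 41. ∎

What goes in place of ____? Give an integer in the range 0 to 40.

23

4^16 · 4^4 · 4^2 · 4^1 ≡ 37 · 10 · 16 · 4 = 23680.
23680 mod 41 = 23, so 4^23 ≡ 23 (mod 41).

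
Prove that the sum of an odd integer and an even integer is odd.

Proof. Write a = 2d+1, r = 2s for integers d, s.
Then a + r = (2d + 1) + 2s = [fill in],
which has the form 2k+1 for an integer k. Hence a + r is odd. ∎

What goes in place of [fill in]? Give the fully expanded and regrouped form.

2(d + s) + 1

(2d + 1) + 2s = 2d + 2s + 1
= 2(d + s) + 1.
Since d + s is an integer, the sum is of the form 2k+1 for an integer k.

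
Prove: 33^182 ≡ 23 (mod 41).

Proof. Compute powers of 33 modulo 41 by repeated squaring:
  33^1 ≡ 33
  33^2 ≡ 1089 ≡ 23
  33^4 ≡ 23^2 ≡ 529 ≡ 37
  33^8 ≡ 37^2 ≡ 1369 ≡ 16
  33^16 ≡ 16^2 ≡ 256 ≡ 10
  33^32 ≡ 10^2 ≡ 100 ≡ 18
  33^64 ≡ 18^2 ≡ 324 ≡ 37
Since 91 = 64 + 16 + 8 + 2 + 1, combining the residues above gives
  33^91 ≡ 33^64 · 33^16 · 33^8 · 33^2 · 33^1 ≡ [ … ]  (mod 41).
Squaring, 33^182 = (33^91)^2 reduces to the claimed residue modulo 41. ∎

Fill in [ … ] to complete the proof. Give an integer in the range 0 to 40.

Multiply the listed residues: 37 · 10 · 16 · 23 · 33 = 370 → 5920 → 136160 → 4493280.
Reducing modulo 41: 4493280 = 109592·41 + 8, so 33^91 ≡ 8.

8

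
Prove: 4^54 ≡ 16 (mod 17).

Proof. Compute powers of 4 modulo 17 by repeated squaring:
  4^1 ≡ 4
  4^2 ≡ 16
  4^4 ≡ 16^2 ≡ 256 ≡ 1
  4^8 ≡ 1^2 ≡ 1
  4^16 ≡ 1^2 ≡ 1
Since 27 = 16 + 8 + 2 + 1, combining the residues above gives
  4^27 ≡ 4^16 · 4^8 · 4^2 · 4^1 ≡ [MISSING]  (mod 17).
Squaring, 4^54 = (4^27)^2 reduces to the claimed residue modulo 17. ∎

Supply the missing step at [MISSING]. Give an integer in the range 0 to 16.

Multiply the listed residues: 1 · 1 · 16 · 4 = 1 → 16 → 64.
Reducing modulo 17: 64 = 3·17 + 13, so 4^27 ≡ 13.

13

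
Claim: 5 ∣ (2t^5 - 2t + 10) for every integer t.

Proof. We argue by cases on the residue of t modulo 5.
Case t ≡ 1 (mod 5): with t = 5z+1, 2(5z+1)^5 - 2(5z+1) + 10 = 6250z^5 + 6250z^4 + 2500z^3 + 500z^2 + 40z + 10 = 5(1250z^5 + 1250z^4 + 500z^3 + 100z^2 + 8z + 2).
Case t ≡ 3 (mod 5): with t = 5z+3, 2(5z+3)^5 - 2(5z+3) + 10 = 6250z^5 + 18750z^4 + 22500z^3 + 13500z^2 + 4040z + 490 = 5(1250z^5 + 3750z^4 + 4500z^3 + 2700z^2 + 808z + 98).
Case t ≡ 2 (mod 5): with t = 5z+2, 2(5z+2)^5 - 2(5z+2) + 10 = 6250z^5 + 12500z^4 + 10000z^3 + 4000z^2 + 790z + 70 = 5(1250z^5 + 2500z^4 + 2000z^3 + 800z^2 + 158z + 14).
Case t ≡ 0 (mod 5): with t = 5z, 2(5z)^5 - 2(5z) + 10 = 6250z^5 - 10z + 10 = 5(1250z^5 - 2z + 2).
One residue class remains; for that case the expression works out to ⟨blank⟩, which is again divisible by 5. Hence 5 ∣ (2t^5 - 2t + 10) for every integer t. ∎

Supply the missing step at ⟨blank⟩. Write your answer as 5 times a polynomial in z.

5(1250z^5 + 5000z^4 + 8000z^3 + 6400z^2 + 2558z + 410)

Only t ≡ 4 (mod 5) is unaccounted for. Put t = 5z+4:
2(5z+4)^5 - 2(5z+4) + 10 expands to 6250z^5 + 25000z^4 + 40000z^3 + 32000z^2 + 12790z + 2050,
and factoring out 5 leaves 5(1250z^5 + 5000z^4 + 8000z^3 + 6400z^2 + 2558z + 410).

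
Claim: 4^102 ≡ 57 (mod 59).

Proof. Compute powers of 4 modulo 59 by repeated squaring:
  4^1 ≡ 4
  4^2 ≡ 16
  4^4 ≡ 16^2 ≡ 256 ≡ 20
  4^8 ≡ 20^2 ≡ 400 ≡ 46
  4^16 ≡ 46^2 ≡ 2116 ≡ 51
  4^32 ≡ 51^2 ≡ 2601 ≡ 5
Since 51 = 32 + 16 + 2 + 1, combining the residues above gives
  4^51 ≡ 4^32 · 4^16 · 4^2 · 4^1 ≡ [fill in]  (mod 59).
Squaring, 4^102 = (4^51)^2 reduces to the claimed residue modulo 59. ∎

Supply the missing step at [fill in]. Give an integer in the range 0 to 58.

4^32 · 4^16 · 4^2 · 4^1 ≡ 5 · 51 · 16 · 4 = 16320.
16320 mod 59 = 36, so 4^51 ≡ 36 (mod 59).

36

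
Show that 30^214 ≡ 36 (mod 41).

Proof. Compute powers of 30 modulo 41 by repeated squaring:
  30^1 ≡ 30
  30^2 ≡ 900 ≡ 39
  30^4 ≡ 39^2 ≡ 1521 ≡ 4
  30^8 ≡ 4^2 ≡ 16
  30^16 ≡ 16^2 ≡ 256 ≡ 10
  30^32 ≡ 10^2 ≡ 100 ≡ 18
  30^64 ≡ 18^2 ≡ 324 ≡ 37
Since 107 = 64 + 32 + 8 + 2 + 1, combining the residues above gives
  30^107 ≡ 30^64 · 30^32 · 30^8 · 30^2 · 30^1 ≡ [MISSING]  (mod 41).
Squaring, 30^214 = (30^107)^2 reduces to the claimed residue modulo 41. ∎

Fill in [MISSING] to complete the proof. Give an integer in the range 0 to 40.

Multiply the listed residues: 37 · 18 · 16 · 39 · 30 = 666 → 10656 → 415584 → 12467520.
Reducing modulo 41: 12467520 = 304085·41 + 35, so 30^107 ≡ 35.

35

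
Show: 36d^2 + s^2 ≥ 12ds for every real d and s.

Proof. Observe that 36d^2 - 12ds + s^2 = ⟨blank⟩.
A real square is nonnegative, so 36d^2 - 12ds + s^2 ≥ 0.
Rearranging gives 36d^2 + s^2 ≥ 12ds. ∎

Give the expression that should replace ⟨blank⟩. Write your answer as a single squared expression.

The leading and trailing coefficients are 6^2 and 1^2, and 12 = 2·6·1, so the trinomial is (6d - s)^2.
Hence 36d^2 - 12ds + s^2 ≥ 0.

(6d - s)^2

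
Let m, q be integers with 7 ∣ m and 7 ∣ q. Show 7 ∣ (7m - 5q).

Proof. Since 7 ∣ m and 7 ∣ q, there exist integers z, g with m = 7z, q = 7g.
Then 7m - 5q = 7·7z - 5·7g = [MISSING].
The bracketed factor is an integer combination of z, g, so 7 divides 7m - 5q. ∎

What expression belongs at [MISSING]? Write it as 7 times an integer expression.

Each term has a factor of 7: 7·7z - 5·7g = 7·(-5g + 7z).
Since -5g + 7z is an integer, 7 ∣ (7m - 5q).

7(-5g + 7z)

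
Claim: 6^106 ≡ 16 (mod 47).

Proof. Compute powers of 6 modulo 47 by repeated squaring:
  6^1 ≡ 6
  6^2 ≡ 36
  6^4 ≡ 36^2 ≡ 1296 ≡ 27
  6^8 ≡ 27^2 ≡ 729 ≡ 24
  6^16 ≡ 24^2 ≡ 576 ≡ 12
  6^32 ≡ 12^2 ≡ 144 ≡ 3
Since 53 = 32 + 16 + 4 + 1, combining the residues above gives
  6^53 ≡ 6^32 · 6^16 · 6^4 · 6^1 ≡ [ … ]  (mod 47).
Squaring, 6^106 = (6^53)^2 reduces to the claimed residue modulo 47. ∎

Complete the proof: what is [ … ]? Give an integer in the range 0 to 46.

4

Multiply the listed residues: 3 · 12 · 27 · 6 = 36 → 972 → 5832.
Reducing modulo 47: 5832 = 124·47 + 4, so 6^53 ≡ 4.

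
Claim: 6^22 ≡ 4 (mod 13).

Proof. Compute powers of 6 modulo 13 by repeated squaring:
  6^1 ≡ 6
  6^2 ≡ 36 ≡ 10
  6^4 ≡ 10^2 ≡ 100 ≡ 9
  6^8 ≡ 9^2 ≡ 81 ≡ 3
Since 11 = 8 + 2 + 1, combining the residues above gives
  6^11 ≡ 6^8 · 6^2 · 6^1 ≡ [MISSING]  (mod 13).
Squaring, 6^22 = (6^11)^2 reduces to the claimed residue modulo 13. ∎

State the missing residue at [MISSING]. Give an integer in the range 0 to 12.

6^8 · 6^2 · 6^1 ≡ 3 · 10 · 6 = 180.
180 mod 13 = 11, so 6^11 ≡ 11 (mod 13).

11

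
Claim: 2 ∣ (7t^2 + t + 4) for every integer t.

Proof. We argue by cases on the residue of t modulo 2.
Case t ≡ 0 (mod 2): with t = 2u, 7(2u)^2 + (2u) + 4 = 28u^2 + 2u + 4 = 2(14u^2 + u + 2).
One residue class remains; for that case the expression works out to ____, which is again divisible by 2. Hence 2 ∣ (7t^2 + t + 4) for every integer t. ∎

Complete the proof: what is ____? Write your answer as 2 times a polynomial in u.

The residues treated are {0}, so the missing case is t ≡ 1 (mod 2); write t = 2u+1.
Then 7(2u+1)^2 + (2u+1) + 4 = 28u^2 + 30u + 12 = 2(14u^2 + 15u + 6).

2(14u^2 + 15u + 6)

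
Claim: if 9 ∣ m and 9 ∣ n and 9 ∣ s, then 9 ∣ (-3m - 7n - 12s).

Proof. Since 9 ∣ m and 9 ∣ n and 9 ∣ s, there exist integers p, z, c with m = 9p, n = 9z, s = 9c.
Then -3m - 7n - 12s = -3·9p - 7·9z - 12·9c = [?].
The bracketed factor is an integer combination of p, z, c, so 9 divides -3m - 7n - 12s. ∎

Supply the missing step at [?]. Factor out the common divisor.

9(-12c - 3p - 7z)

Pull the common 9 out of every term: -3·9p - 7·9z - 12·9c = 9(-12c - 3p - 7z).
-12c - 3p - 7z is an integer, which exhibits the divisibility.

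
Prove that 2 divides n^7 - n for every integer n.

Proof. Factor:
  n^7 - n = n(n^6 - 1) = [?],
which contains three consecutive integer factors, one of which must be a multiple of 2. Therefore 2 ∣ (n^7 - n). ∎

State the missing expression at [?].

n^6 - 1 = (n^2 - 1)(n^4 + n^2 + 1), and n^2 - 1 = (n-1)(n+1).
So n(n^6 - 1) = (n - 1)n(n + 1)(n^4 + n^2 + 1).

(n - 1)n(n + 1)(n^4 + n^2 + 1)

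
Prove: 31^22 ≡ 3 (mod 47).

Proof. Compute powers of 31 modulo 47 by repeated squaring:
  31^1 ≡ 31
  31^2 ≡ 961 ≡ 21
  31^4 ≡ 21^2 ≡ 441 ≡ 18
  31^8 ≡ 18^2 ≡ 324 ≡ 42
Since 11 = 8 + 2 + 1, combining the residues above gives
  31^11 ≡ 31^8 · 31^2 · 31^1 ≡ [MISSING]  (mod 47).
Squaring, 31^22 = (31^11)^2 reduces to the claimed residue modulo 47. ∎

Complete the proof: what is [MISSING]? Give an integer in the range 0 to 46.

31^8 · 31^2 · 31^1 ≡ 42 · 21 · 31 = 27342.
27342 mod 47 = 35, so 31^11 ≡ 35 (mod 47).

35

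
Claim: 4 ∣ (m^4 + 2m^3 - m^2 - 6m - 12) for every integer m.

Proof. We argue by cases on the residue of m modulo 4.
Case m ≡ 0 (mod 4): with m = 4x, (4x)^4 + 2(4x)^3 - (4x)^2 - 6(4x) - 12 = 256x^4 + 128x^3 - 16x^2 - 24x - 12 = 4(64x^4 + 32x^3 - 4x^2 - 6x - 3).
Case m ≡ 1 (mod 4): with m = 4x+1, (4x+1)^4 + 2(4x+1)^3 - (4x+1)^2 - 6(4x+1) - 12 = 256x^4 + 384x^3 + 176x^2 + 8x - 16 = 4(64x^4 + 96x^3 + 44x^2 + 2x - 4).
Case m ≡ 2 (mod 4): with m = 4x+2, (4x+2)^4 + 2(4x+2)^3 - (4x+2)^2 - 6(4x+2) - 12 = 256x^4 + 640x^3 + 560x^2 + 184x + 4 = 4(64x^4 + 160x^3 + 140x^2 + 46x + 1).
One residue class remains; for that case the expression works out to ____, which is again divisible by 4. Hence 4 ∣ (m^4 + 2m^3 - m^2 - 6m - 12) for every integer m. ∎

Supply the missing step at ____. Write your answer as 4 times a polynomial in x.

Only m ≡ 3 (mod 4) is unaccounted for. Put m = 4x+3:
(4x+3)^4 + 2(4x+3)^3 - (4x+3)^2 - 6(4x+3) - 12 expands to 256x^4 + 896x^3 + 1136x^2 + 600x + 96,
and factoring out 4 leaves 4(64x^4 + 224x^3 + 284x^2 + 150x + 24).

4(64x^4 + 224x^3 + 284x^2 + 150x + 24)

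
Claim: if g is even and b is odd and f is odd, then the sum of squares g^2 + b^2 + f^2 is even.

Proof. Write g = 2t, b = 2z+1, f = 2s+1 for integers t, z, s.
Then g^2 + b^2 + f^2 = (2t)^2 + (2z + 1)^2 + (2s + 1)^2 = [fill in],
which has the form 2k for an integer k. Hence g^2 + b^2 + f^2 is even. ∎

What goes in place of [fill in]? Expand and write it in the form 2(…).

Expanding: (2t)^2 + (2z + 1)^2 + (2s + 1)^2 = 4s^2 + 4s + 4t^2 + 4z^2 + 4z + 2.
Every term is even; pulling out the factor of 2 gives 2(2s^2 + 2s + 2t^2 + 2z^2 + 2z + 1).

2(2s^2 + 2s + 2t^2 + 2z^2 + 2z + 1)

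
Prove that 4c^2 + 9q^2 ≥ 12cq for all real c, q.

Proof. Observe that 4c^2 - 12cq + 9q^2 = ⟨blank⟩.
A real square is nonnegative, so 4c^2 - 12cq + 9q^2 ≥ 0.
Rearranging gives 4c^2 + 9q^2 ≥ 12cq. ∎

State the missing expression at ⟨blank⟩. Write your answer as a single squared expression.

The leading and trailing coefficients are 2^2 and 3^2, and 12 = 2·2·3, so the trinomial is (2c - 3q)^2.
Hence 4c^2 - 12cq + 9q^2 ≥ 0.

(2c - 3q)^2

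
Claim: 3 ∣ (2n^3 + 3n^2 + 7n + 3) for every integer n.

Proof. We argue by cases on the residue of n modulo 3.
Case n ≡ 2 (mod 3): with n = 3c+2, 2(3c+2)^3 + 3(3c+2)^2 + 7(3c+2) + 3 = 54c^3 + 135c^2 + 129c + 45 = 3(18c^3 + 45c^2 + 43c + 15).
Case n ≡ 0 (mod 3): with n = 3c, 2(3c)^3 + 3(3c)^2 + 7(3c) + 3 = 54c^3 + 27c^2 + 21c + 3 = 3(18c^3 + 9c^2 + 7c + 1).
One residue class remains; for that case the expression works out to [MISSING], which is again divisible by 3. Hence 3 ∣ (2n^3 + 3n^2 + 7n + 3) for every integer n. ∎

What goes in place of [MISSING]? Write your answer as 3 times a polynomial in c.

3(18c^3 + 27c^2 + 19c + 5)

The residues treated are {2, 0}, so the missing case is n ≡ 1 (mod 3); write n = 3c+1.
Then 2(3c+1)^3 + 3(3c+1)^2 + 7(3c+1) + 3 = 54c^3 + 81c^2 + 57c + 15 = 3(18c^3 + 27c^2 + 19c + 5).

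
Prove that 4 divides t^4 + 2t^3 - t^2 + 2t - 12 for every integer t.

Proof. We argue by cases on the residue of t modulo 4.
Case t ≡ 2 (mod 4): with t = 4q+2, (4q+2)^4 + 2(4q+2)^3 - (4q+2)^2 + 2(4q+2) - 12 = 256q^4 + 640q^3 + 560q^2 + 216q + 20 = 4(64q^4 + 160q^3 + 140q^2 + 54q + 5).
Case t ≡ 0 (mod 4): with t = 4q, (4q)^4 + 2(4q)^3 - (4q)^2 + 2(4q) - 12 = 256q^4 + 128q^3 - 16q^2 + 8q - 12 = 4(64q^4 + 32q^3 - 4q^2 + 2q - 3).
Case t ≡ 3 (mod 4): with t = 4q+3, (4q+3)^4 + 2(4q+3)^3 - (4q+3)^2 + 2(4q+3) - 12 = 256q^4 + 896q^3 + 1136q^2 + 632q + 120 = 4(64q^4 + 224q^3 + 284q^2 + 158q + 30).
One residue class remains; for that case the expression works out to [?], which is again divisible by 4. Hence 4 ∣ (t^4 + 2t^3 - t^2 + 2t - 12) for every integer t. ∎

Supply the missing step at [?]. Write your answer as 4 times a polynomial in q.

Only t ≡ 1 (mod 4) is unaccounted for. Put t = 4q+1:
(4q+1)^4 + 2(4q+1)^3 - (4q+1)^2 + 2(4q+1) - 12 expands to 256q^4 + 384q^3 + 176q^2 + 40q - 8,
and factoring out 4 leaves 4(64q^4 + 96q^3 + 44q^2 + 10q - 2).

4(64q^4 + 96q^3 + 44q^2 + 10q - 2)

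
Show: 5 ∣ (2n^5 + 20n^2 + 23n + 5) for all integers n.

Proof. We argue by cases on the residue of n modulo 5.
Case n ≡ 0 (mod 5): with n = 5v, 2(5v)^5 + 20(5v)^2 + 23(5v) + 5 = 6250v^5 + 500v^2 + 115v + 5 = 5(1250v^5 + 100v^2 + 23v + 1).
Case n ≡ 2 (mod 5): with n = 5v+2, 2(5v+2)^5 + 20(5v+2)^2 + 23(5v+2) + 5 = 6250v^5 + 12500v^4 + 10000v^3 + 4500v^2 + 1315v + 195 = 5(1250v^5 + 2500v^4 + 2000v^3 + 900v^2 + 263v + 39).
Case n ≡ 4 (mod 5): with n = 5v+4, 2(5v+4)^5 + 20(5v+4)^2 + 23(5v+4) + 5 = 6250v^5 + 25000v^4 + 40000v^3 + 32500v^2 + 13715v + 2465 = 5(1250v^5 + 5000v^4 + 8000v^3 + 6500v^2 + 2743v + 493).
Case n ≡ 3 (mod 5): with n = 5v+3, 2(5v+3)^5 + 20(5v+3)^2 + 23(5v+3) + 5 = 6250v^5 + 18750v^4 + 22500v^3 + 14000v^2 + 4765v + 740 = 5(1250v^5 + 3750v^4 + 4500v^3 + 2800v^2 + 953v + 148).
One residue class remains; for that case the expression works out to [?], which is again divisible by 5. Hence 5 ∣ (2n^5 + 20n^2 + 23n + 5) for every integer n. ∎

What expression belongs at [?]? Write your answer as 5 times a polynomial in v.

5(1250v^5 + 1250v^4 + 500v^3 + 200v^2 + 73v + 10)

Only n ≡ 1 (mod 5) is unaccounted for. Put n = 5v+1:
2(5v+1)^5 + 20(5v+1)^2 + 23(5v+1) + 5 expands to 6250v^5 + 6250v^4 + 2500v^3 + 1000v^2 + 365v + 50,
and factoring out 5 leaves 5(1250v^5 + 1250v^4 + 500v^3 + 200v^2 + 73v + 10).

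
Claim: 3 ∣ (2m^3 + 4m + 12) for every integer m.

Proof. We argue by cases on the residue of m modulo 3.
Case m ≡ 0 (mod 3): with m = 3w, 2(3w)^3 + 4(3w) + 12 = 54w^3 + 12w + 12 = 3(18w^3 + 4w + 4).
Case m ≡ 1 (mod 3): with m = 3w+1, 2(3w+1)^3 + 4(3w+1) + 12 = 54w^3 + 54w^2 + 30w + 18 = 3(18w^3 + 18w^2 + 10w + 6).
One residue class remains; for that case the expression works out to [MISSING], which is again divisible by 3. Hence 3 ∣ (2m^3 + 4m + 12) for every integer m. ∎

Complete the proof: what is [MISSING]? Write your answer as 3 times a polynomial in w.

3(18w^3 + 36w^2 + 28w + 12)

The residues treated are {0, 1}, so the missing case is m ≡ 2 (mod 3); write m = 3w+2.
Then 2(3w+2)^3 + 4(3w+2) + 12 = 54w^3 + 108w^2 + 84w + 36 = 3(18w^3 + 36w^2 + 28w + 12).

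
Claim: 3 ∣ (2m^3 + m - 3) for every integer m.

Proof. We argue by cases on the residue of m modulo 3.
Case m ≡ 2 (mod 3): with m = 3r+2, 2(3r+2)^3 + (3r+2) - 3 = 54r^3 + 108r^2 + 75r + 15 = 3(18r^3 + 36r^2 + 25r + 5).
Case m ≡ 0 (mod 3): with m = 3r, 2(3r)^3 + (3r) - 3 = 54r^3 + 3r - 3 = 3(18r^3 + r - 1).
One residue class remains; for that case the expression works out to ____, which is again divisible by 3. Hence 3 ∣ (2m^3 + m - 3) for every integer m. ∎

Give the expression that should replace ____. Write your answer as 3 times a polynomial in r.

3(18r^3 + 18r^2 + 7r)

Only m ≡ 1 (mod 3) is unaccounted for. Put m = 3r+1:
2(3r+1)^3 + (3r+1) - 3 expands to 54r^3 + 54r^2 + 21r,
and factoring out 3 leaves 3(18r^3 + 18r^2 + 7r).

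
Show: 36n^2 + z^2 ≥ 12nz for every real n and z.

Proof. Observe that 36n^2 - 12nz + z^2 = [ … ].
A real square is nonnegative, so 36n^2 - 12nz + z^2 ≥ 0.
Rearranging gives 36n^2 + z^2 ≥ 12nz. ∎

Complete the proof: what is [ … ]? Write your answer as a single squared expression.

(6n - z)^2

36n^2 - 12nz + z^2 is a perfect-square trinomial: the outer terms are (6n)^2 and (z)^2, and the cross term is -2·6n·z.
So 36n^2 - 12nz + z^2 = (6n - z)^2 ≥ 0.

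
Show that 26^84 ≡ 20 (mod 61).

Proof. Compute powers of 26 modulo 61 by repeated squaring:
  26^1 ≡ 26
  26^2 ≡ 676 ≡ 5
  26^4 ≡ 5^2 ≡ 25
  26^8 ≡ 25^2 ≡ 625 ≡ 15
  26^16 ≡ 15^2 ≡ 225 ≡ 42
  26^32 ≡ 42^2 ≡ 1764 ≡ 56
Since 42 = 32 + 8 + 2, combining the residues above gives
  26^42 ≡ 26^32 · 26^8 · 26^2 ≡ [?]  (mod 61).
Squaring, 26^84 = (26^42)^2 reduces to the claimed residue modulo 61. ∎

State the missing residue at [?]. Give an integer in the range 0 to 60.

52

26^32 · 26^8 · 26^2 ≡ 56 · 15 · 5 = 4200.
4200 mod 61 = 52, so 26^42 ≡ 52 (mod 61).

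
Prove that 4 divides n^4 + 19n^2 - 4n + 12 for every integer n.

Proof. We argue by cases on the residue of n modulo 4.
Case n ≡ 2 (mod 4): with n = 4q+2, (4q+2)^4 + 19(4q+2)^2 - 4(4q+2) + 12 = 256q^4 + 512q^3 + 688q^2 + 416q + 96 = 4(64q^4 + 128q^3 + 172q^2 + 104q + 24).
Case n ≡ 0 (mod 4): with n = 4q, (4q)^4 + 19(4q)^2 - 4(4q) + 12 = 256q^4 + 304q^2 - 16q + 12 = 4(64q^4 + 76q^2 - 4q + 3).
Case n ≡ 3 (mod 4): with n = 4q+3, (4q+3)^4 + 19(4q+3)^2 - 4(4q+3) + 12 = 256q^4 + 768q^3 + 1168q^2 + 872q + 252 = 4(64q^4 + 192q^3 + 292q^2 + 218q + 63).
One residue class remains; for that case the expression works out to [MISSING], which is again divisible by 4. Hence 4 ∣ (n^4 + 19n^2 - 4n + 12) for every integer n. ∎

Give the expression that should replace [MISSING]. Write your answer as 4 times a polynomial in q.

Only n ≡ 1 (mod 4) is unaccounted for. Put n = 4q+1:
(4q+1)^4 + 19(4q+1)^2 - 4(4q+1) + 12 expands to 256q^4 + 256q^3 + 400q^2 + 152q + 28,
and factoring out 4 leaves 4(64q^4 + 64q^3 + 100q^2 + 38q + 7).

4(64q^4 + 64q^3 + 100q^2 + 38q + 7)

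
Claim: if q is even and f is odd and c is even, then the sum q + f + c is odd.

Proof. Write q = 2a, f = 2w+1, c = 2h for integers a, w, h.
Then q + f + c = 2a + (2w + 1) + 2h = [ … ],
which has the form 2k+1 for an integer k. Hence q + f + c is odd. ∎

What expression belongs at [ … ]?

2a + (2w + 1) + 2h = 2a + 2h + 2w + 1
= 2(a + h + w) + 1.
Since a + h + w is an integer, the sum is of the form 2k+1 for an integer k.

2(a + h + w) + 1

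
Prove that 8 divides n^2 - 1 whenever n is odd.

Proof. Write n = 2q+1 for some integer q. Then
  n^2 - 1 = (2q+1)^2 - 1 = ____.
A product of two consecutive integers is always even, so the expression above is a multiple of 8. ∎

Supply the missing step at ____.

(2q+1)^2 - 1 = 4q^2 + 4q + 1 - 1 = 4q^2 + 4q = 4q(q+1).
Since q and q+1 are consecutive, q(q+1) is even, and 4·(even) is a multiple of 8.

4q(q + 1)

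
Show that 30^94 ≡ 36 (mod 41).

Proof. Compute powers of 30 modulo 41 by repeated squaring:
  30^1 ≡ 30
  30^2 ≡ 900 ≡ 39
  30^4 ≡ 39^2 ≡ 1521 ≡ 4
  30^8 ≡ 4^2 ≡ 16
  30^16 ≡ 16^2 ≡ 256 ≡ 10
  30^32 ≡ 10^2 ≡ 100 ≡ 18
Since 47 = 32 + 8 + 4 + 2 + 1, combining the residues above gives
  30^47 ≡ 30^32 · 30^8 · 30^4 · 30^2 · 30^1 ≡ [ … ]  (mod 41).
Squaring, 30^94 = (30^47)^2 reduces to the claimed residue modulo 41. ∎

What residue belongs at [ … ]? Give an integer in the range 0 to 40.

6

Multiply the listed residues: 18 · 16 · 4 · 39 · 30 = 288 → 1152 → 44928 → 1347840.
Reducing modulo 41: 1347840 = 32874·41 + 6, so 30^47 ≡ 6.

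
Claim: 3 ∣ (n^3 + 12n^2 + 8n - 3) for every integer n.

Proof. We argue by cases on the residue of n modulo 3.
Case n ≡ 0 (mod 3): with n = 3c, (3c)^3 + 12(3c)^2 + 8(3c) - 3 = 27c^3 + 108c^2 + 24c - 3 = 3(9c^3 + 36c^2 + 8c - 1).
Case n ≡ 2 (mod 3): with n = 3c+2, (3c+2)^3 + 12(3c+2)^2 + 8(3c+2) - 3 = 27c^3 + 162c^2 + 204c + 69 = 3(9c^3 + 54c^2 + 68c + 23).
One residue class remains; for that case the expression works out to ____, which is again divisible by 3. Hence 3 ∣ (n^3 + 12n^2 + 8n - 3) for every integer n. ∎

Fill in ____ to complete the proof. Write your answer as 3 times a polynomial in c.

The residues treated are {0, 2}, so the missing case is n ≡ 1 (mod 3); write n = 3c+1.
Then (3c+1)^3 + 12(3c+1)^2 + 8(3c+1) - 3 = 27c^3 + 135c^2 + 105c + 18 = 3(9c^3 + 45c^2 + 35c + 6).

3(9c^3 + 45c^2 + 35c + 6)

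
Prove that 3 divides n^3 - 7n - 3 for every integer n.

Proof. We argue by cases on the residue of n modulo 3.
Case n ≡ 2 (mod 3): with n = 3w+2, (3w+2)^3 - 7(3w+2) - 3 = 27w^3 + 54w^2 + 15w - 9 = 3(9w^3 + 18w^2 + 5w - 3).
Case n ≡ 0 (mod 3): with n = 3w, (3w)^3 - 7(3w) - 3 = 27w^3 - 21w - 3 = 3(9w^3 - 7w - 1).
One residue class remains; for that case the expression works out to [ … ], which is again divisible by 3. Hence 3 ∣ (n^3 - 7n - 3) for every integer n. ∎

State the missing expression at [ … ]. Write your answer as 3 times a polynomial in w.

Only n ≡ 1 (mod 3) is unaccounted for. Put n = 3w+1:
(3w+1)^3 - 7(3w+1) - 3 expands to 27w^3 + 27w^2 - 12w - 9,
and factoring out 3 leaves 3(9w^3 + 9w^2 - 4w - 3).

3(9w^3 + 9w^2 - 4w - 3)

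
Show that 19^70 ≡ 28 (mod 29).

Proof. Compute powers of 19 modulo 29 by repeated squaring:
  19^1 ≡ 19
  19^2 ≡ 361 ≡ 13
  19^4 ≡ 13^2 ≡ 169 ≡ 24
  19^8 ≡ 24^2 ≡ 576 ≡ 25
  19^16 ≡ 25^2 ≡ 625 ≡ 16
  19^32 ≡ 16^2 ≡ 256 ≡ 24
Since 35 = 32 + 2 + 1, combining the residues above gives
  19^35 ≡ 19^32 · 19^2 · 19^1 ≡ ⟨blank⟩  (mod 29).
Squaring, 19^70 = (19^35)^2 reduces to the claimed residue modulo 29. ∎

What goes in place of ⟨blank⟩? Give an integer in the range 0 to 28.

12

19^32 · 19^2 · 19^1 ≡ 24 · 13 · 19 = 5928.
5928 mod 29 = 12, so 19^35 ≡ 12 (mod 29).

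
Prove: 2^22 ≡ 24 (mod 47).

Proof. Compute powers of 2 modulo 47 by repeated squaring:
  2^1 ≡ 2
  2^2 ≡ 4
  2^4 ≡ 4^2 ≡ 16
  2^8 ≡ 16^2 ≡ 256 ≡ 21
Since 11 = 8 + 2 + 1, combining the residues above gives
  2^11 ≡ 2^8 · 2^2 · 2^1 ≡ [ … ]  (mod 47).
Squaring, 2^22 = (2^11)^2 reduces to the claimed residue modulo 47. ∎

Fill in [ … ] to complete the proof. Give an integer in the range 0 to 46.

27

Multiply the listed residues: 21 · 4 · 2 = 84 → 168.
Reducing modulo 47: 168 = 3·47 + 27, so 2^11 ≡ 27.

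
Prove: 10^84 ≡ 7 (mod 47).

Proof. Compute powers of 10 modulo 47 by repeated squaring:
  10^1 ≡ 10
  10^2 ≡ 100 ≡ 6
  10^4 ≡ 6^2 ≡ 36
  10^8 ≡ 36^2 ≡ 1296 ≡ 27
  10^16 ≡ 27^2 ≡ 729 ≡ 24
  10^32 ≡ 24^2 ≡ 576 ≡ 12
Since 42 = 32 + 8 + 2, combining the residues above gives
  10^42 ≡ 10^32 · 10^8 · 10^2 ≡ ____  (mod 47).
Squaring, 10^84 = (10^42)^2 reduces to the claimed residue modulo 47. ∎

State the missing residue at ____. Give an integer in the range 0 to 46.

10^32 · 10^8 · 10^2 ≡ 12 · 27 · 6 = 1944.
1944 mod 47 = 17, so 10^42 ≡ 17 (mod 47).

17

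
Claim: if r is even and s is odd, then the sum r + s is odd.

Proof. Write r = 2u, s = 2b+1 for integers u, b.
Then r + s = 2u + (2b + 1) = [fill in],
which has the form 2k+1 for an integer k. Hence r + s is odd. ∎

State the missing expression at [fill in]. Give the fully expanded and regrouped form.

2(b + u) + 1

Expanding: 2u + (2b + 1) = 2b + 2u + 1.
Every term except the constant is even, so this is 2(b + u) + 1,
and b + u ∈ ℤ gives the required form.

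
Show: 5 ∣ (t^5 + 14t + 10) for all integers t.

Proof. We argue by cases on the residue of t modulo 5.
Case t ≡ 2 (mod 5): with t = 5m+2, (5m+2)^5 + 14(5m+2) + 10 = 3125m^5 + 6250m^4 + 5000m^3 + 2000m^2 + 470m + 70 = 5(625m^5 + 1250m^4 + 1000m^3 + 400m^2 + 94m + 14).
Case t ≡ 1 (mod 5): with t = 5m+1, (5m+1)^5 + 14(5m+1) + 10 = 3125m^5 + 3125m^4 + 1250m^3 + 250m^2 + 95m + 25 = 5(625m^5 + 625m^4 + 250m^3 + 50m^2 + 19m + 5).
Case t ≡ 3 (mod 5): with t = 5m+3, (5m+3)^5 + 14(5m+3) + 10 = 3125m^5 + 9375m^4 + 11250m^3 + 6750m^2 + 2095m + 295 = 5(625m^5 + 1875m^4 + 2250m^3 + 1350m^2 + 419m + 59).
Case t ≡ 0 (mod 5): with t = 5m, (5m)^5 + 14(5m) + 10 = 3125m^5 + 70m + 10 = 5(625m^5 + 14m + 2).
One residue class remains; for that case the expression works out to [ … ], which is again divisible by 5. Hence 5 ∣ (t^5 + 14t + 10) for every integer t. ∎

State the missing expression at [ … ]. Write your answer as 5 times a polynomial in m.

5(625m^5 + 2500m^4 + 4000m^3 + 3200m^2 + 1294m + 218)

The residues treated are {2, 1, 3, 0}, so the missing case is t ≡ 4 (mod 5); write t = 5m+4.
Then (5m+4)^5 + 14(5m+4) + 10 = 3125m^5 + 12500m^4 + 20000m^3 + 16000m^2 + 6470m + 1090 = 5(625m^5 + 2500m^4 + 4000m^3 + 3200m^2 + 1294m + 218).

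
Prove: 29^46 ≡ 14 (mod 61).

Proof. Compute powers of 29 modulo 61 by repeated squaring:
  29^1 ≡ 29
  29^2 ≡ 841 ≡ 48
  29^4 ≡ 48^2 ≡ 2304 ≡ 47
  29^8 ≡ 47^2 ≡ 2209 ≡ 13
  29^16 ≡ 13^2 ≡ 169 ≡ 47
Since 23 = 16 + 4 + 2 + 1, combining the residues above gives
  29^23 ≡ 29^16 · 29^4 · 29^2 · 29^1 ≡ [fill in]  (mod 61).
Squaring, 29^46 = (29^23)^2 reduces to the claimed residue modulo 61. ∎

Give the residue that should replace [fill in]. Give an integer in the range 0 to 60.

40

29^16 · 29^4 · 29^2 · 29^1 ≡ 47 · 47 · 48 · 29 = 3074928.
3074928 mod 61 = 40, so 29^23 ≡ 40 (mod 61).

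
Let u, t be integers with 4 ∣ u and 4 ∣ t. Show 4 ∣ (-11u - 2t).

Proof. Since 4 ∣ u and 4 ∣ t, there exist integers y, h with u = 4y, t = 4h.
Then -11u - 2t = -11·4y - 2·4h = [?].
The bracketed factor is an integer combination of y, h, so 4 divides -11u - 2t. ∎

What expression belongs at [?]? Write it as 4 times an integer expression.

4(-2h - 11y)

Each term has a factor of 4: -11·4y - 2·4h = 4·(-2h - 11y).
Since -2h - 11y is an integer, 4 ∣ (-11u - 2t).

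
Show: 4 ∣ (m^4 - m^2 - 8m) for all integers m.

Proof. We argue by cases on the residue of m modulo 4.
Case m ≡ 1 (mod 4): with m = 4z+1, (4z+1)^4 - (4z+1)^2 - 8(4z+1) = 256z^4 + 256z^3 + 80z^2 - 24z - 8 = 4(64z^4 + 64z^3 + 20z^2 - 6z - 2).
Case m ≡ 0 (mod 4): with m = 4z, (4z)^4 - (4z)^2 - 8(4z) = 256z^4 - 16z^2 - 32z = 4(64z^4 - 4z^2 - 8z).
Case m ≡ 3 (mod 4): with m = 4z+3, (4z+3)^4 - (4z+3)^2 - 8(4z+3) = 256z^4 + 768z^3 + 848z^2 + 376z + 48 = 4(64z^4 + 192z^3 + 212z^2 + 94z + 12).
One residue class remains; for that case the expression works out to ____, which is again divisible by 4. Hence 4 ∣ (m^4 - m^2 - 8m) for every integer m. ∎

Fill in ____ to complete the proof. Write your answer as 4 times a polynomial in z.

4(64z^4 + 128z^3 + 92z^2 + 20z - 1)

The residues treated are {1, 0, 3}, so the missing case is m ≡ 2 (mod 4); write m = 4z+2.
Then (4z+2)^4 - (4z+2)^2 - 8(4z+2) = 256z^4 + 512z^3 + 368z^2 + 80z - 4 = 4(64z^4 + 128z^3 + 92z^2 + 20z - 1).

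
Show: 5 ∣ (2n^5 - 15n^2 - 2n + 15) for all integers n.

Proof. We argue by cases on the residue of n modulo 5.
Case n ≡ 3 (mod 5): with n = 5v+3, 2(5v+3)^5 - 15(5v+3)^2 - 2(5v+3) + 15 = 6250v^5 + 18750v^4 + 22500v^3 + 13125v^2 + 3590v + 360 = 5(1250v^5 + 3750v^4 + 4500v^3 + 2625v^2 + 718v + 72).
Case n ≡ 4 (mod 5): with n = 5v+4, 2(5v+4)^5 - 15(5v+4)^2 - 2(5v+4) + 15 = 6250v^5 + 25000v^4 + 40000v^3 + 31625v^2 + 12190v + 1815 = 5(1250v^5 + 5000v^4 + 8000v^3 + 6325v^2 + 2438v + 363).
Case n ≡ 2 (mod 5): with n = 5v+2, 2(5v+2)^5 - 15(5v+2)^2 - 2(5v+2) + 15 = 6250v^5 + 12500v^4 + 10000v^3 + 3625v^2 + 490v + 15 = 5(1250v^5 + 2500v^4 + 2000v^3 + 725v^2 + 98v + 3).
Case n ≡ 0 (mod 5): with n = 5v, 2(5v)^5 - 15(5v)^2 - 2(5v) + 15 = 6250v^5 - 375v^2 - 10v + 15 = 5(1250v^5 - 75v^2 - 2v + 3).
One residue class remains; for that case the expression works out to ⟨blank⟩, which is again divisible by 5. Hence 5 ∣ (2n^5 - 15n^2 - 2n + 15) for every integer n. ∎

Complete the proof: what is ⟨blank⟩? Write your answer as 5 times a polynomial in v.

The residues treated are {3, 4, 2, 0}, so the missing case is n ≡ 1 (mod 5); write n = 5v+1.
Then 2(5v+1)^5 - 15(5v+1)^2 - 2(5v+1) + 15 = 6250v^5 + 6250v^4 + 2500v^3 + 125v^2 - 110v = 5(1250v^5 + 1250v^4 + 500v^3 + 25v^2 - 22v).

5(1250v^5 + 1250v^4 + 500v^3 + 25v^2 - 22v)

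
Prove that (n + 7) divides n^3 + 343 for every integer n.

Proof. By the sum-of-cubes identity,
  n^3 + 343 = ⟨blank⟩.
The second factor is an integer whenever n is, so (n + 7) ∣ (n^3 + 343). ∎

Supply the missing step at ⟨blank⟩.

(n + 7)(n^2 - 7n + 49)

a^3 + b^3 = (a + b)(a^2 - ab + b^2). With a = n, b = 7:
n^3 + 343 = (n + 7)(n^2 - 7n + 49).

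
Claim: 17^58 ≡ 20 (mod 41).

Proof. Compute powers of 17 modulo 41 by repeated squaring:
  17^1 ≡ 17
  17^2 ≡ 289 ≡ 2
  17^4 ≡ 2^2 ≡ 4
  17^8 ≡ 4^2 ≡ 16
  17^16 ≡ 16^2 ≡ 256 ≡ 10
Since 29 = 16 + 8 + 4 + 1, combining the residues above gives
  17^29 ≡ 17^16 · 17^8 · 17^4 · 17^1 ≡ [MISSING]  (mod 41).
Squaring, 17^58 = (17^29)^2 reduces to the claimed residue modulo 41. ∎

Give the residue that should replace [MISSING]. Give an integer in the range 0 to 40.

17^16 · 17^8 · 17^4 · 17^1 ≡ 10 · 16 · 4 · 17 = 10880.
10880 mod 41 = 15, so 17^29 ≡ 15 (mod 41).

15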